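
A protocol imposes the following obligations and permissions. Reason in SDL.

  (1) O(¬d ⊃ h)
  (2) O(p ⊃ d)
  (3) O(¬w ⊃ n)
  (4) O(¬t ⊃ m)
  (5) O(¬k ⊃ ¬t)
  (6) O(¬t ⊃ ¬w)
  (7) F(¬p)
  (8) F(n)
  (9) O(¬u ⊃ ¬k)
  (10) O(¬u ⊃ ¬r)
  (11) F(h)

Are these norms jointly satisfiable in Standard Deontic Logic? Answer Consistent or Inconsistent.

Premise 1 is O(¬d ⊃ h), but O(¬d) is not derivable from the premises, so it does not yield O(h).
So O(h) is not derivable, and the apparent clash with O(¬h) does not arise.
A world satisfying every obligation exists (e.g. d=true, h=false, k=true, m=false, n=false, p=true, r=false, t=true, u=true, w=true); no atom is both obligatory and forbidden, so the set is consistent.

Consistent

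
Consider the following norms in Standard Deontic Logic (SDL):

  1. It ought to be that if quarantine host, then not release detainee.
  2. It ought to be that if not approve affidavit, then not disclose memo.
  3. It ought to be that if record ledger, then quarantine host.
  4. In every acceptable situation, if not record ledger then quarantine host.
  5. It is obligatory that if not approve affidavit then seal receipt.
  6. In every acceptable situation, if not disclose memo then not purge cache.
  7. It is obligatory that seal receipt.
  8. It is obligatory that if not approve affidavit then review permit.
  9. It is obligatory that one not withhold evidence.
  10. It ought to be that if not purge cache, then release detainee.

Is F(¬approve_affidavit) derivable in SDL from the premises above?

Premises 3 and 4 are O(record_ledger → quarantine_host) and O(¬record_ledger → quarantine_host); every ideal world satisfies record_ledger or ¬record_ledger, so in either case quarantine_host holds — hence O(quarantine_host).
Premise 1 is O(quarantine_host → ¬release_detainee); since O(quarantine_host), deontic closure gives O(¬release_detainee).
The contrapositive of premise 10 (O(¬purge_cache → release_detainee)) is O(¬release_detainee → purge_cache), and O(¬release_detainee) is already established, so O(purge_cache).
Premise 6, O(¬disclose_memo → ¬purge_cache), contraposes to O(purge_cache → disclose_memo); with O(purge_cache) we get O(disclose_memo).
Premise 2 is O(¬approve_affidavit → ¬disclose_memo); contrapositively O(disclose_memo → approve_affidavit). Since O(disclose_memo) holds, K gives O(approve_affidavit).
Premises 5, 7, 8, 9 do not contribute to this derivation.
So O(approve_affidavit) holds, i.e. F(¬approve_affidavit). The claim follows.

Yes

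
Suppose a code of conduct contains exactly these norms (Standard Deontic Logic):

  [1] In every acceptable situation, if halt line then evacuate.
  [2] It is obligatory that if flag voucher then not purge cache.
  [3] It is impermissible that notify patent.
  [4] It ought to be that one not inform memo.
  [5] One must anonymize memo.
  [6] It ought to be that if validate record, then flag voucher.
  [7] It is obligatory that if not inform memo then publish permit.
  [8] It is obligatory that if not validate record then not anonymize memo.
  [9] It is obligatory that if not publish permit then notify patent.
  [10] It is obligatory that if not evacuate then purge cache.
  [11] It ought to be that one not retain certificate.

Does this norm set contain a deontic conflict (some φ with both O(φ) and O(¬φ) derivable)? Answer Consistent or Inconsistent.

Consistent

Premise 9 is O(¬publish_permit → notify_patent), but O(¬publish_permit) is not derivable from the premises, so it does not yield O(notify_patent).
So O(notify_patent) is not derivable, and the apparent clash with O(¬notify_patent) does not arise.
A world satisfying every obligation exists (e.g. anonymize_memo=true, evacuate=true, flag_voucher=true, halt_line=false, inform_memo=false, notify_patent=false, publish_permit=true, purge_cache=false, retain_certificate=false, validate_record=true); no atom is both obligatory and forbidden, so the set is consistent.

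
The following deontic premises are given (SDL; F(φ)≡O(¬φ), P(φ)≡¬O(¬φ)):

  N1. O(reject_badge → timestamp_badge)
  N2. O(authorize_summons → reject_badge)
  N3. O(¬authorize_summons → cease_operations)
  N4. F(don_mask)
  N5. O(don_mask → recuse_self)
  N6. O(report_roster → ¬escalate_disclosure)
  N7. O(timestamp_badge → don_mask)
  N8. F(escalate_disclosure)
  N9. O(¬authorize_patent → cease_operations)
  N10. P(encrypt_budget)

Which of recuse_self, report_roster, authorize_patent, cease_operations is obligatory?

F(don_mask) at premise 4 means O(¬don_mask).
The contrapositive of premise 7 (O(timestamp_badge → don_mask)) is O(¬don_mask → ¬timestamp_badge), and O(¬don_mask) is already established, so O(¬timestamp_badge).
Premise 1 is O(reject_badge → timestamp_badge); contrapositively O(¬timestamp_badge → ¬reject_badge). Since O(¬timestamp_badge) holds, K gives O(¬reject_badge).
Premise 2, O(authorize_summons → reject_badge), contraposes to O(¬reject_badge → ¬authorize_summons); with O(¬reject_badge) we get O(¬authorize_summons).
Applying K to premise 3 (O(¬authorize_summons → cease_operations)) and O(¬authorize_summons) yields O(cease_operations).
So O(cease_operations) holds — cease_operations is obligatory. None of the other listed options is made obligatory by any chain of premises.

cease_operations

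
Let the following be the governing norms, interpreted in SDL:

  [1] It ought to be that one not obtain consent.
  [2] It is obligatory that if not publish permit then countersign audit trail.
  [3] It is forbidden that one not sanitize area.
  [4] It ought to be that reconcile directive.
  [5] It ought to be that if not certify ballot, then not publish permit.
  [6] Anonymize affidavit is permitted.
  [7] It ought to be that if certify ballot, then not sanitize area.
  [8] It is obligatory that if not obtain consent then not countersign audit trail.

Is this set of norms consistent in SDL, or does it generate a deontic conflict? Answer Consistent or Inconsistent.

Inconsistent

F(¬sanitize_area) at premise 3 means O(sanitize_area).
Premise 7 is O(certify_ballot → ¬sanitize_area); contrapositively O(sanitize_area → ¬certify_ballot). Since O(sanitize_area) holds, K gives O(¬certify_ballot).
With premise 5, O(¬certify_ballot → ¬publish_permit), the K-axiom yields O(¬publish_permit).
With premise 2, O(¬publish_permit → countersign_audit_trail), the K-axiom yields O(countersign_audit_trail).
Premise 8 is O(¬obtain_consent → ¬countersign_audit_trail); contrapositively O(countersign_audit_trail → obtain_consent). Since O(countersign_audit_trail) holds, K gives O(obtain_consent).
Yet premise 1 states O(¬obtain_consent).
We now have both O(obtain_consent) and O(¬obtain_consent) — obtain_consent is simultaneously obligatory and forbidden, violating the D-axiom.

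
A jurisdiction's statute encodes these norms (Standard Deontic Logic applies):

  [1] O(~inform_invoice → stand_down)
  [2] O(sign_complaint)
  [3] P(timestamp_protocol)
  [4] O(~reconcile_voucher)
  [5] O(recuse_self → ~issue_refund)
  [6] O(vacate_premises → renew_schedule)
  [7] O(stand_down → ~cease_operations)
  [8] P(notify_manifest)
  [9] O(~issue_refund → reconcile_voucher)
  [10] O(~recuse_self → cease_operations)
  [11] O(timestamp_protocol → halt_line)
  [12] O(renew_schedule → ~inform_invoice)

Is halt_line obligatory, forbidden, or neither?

Neither

Premise 11 is O(timestamp_protocol → halt_line), but O(timestamp_protocol) is not derivable from the premises (the permission P(timestamp_protocol) asserts only ~O(~timestamp_protocol), not O(timestamp_protocol)), so it does not yield O(halt_line).
No premise or chain of K-axiom applications forces O(halt_line), and none forces O(~halt_line). So halt_line is neither obligatory nor forbidden under these norms.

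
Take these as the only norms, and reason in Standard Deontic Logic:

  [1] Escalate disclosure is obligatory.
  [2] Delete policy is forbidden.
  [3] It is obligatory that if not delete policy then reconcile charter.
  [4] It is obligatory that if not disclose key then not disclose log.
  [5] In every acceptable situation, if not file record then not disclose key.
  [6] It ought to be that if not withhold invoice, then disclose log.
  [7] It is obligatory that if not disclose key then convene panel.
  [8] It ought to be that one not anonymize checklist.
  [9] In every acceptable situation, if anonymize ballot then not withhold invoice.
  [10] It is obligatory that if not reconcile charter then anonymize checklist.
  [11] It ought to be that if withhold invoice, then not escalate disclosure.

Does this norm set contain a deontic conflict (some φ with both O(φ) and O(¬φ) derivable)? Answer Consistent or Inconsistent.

Premise 10 is O(¬reconcile_charter → anonymize_checklist), but O(¬reconcile_charter) is not derivable from the premises, so it does not yield O(anonymize_checklist).
So O(anonymize_checklist) is not derivable, and the apparent clash with O(¬anonymize_checklist) does not arise.
A world satisfying every obligation exists (e.g. anonymize_ballot=false, anonymize_checklist=false, convene_panel=false, delete_policy=false, disclose_key=true, disclose_log=true, escalate_disclosure=true, file_record=true, reconcile_charter=true, withhold_invoice=false); no atom is both obligatory and forbidden, so the set is consistent.

Consistent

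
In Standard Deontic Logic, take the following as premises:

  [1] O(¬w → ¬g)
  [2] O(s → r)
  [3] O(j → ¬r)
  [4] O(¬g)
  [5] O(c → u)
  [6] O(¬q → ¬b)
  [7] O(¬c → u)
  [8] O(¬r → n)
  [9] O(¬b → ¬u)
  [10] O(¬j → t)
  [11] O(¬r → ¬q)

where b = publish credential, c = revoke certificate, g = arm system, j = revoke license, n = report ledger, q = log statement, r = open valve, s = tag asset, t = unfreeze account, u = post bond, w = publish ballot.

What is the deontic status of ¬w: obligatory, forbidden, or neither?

Neither

Premise 1 is O(¬w → ¬g); even if O(¬g) held, inferring O(¬w) would be affirming the consequent — invalid.
No premise or chain of K-axiom applications forces O(¬w), and none forces O(w). So ¬w is neither obligatory nor forbidden under these norms.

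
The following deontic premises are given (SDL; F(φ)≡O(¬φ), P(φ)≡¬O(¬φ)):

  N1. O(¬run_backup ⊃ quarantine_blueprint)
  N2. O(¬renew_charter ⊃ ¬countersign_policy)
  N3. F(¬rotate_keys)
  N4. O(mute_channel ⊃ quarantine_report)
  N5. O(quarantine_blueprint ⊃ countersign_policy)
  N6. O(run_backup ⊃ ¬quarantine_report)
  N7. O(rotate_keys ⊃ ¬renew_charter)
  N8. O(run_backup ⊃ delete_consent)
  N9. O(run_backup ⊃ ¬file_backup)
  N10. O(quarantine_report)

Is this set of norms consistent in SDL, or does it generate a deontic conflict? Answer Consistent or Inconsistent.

Inconsistent

Premise 10 states O(quarantine_report) outright.
The contrapositive of premise 6 (O(run_backup ⊃ ¬quarantine_report)) is O(quarantine_report ⊃ ¬run_backup), and O(quarantine_report) is already established, so O(¬run_backup).
Applying K to premise 1 (O(¬run_backup ⊃ quarantine_blueprint)) and O(¬run_backup) yields O(quarantine_blueprint).
Applying K to premise 5 (O(quarantine_blueprint ⊃ countersign_policy)) and O(quarantine_blueprint) yields O(countersign_policy).
Premise 2, O(¬renew_charter ⊃ ¬countersign_policy), contraposes to O(countersign_policy ⊃ renew_charter); with O(countersign_policy) we get O(renew_charter).
The contrapositive of premise 7 (O(rotate_keys ⊃ ¬renew_charter)) is O(renew_charter ⊃ ¬rotate_keys), and O(renew_charter) is already established, so O(¬rotate_keys).
Yet premise 3 is F(¬rotate_keys), i.e. O(rotate_keys).
We now have both O(¬rotate_keys) and O(rotate_keys) — rotate_keys is simultaneously obligatory and forbidden, violating the D-axiom.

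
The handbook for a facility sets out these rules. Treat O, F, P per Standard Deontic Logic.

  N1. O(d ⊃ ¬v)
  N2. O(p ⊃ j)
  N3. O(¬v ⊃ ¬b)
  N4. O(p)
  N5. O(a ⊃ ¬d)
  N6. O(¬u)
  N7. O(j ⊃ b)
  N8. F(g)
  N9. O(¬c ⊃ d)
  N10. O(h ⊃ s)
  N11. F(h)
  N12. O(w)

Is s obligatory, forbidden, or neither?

Neither

Premise 10 is O(h ⊃ s), but O(h) is not derivable from the premises, so it does not yield O(s).
No premise or chain of K-axiom applications forces O(s), and none forces O(¬s). So s is neither obligatory nor forbidden under these norms.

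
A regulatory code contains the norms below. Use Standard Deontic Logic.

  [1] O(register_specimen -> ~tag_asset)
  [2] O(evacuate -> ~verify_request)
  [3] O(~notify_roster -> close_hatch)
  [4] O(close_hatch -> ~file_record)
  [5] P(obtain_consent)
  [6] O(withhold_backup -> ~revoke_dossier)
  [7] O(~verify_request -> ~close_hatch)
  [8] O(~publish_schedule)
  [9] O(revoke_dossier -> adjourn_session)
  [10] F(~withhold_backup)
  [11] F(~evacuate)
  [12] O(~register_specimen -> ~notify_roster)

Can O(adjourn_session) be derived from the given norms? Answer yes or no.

No

Premise 9 is O(revoke_dossier -> adjourn_session), but O(revoke_dossier) is not derivable from the premises, so it does not yield O(adjourn_session).
No other premise forces O(adjourn_session). An ideal world satisfying every premise can still have adjourn_session false, so O(adjourn_session) is not derivable.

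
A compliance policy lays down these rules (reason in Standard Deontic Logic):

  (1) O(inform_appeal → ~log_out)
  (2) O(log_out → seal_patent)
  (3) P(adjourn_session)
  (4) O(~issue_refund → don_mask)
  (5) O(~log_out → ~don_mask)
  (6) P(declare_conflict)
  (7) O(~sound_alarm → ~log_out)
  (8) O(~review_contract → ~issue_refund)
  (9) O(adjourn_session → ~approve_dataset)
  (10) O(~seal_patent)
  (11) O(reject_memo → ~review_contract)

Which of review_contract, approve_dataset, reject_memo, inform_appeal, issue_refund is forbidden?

reject_memo

Premise 10 gives O(~seal_patent).
The contrapositive of premise 2 (O(log_out → seal_patent)) is O(~seal_patent → ~log_out), and O(~seal_patent) is already established, so O(~log_out).
From O(~log_out) and premise 5, O(~log_out → ~don_mask), we obtain O(~don_mask).
Premise 4 is O(~issue_refund → don_mask); contrapositively O(~don_mask → issue_refund). Since O(~don_mask) holds, K gives O(issue_refund).
Premise 8 is O(~review_contract → ~issue_refund); contrapositively O(issue_refund → review_contract). Since O(issue_refund) holds, K gives O(review_contract).
The contrapositive of premise 11 (O(reject_memo → ~review_contract)) is O(review_contract → ~reject_memo), and O(review_contract) is already established, so O(~reject_memo).
So O(~reject_memo) holds, i.e. reject_memo is forbidden. None of the other listed options is forbidden under the premises.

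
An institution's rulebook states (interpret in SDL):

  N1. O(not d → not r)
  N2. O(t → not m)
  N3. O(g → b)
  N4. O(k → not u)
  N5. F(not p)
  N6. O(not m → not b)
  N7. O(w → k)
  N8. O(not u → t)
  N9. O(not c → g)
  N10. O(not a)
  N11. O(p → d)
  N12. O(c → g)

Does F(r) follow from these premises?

No

Premise 1 is O(not d → not r), but O(not d) is not derivable from the premises, so it does not yield O(not r).
No other premise forces O(not r). An ideal world satisfying every premise can still have r true, so F(r) is not derivable.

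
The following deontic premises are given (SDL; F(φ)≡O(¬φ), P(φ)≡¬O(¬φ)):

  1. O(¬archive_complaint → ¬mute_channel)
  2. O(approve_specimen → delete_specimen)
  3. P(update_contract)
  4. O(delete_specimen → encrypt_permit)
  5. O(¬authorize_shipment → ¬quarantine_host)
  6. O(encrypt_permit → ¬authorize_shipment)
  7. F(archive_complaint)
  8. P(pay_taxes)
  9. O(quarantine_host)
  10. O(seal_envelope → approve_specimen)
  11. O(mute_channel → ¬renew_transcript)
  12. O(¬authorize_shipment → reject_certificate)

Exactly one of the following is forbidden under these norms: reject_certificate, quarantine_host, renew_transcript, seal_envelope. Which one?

seal_envelope

Premise 9 gives O(quarantine_host).
The contrapositive of premise 5 (O(¬authorize_shipment → ¬quarantine_host)) is O(quarantine_host → authorize_shipment), and O(quarantine_host) is already established, so O(authorize_shipment).
Premise 6, O(encrypt_permit → ¬authorize_shipment), contraposes to O(authorize_shipment → ¬encrypt_permit); with O(authorize_shipment) we get O(¬encrypt_permit).
Premise 4 is O(delete_specimen → encrypt_permit); contrapositively O(¬encrypt_permit → ¬delete_specimen). Since O(¬encrypt_permit) holds, K gives O(¬delete_specimen).
Premise 2, O(approve_specimen → delete_specimen), contraposes to O(¬delete_specimen → ¬approve_specimen); with O(¬delete_specimen) we get O(¬approve_specimen).
Premise 10, O(seal_envelope → approve_specimen), contraposes to O(¬approve_specimen → ¬seal_envelope); with O(¬approve_specimen) we get O(¬seal_envelope).
So O(¬seal_envelope) holds, i.e. seal_envelope is forbidden. None of the other listed options is forbidden under the premises.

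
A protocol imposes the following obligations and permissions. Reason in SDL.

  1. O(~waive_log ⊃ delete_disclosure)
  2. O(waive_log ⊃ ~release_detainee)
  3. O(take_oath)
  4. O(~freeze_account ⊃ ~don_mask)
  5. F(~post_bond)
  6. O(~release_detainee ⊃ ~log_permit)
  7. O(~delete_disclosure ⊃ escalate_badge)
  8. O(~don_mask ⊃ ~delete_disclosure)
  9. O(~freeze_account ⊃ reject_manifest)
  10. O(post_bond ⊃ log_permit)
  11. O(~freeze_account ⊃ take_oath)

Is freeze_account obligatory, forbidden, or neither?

F(~post_bond) at premise 5 means O(post_bond).
Applying K to premise 10 (O(post_bond ⊃ log_permit)) and O(post_bond) yields O(log_permit).
The contrapositive of premise 6 (O(~release_detainee ⊃ ~log_permit)) is O(log_permit ⊃ release_detainee), and O(log_permit) is already established, so O(release_detainee).
Premise 2 is O(waive_log ⊃ ~release_detainee); contrapositively O(release_detainee ⊃ ~waive_log). Since O(release_detainee) holds, K gives O(~waive_log).
Applying K to premise 1 (O(~waive_log ⊃ delete_disclosure)) and O(~waive_log) yields O(delete_disclosure).
The contrapositive of premise 8 (O(~don_mask ⊃ ~delete_disclosure)) is O(delete_disclosure ⊃ don_mask), and O(delete_disclosure) is already established, so O(don_mask).
Premise 4, O(~freeze_account ⊃ ~don_mask), contraposes to O(don_mask ⊃ freeze_account); with O(don_mask) we get O(freeze_account).
Premises 3, 7, 9, 11 do not contribute to this derivation.
Hence freeze_account is obligatory.

Obligatory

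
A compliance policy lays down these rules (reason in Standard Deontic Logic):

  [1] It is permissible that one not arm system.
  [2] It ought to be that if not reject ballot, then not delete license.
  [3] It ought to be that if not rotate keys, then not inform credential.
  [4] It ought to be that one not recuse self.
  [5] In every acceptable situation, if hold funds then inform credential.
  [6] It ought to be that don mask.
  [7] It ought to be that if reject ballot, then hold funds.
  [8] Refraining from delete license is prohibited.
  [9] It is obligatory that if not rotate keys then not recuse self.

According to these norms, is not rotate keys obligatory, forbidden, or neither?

F(¬delete_license) at premise 8 means O(delete_license).
Premise 2, O(¬reject_ballot → ¬delete_license), contraposes to O(delete_license → reject_ballot); with O(delete_license) we get O(reject_ballot).
From O(reject_ballot) and premise 7, O(reject_ballot → hold_funds), we obtain O(hold_funds).
Applying K to premise 5 (O(hold_funds → inform_credential)) and O(hold_funds) yields O(inform_credential).
Premise 3 is O(¬rotate_keys → ¬inform_credential); contrapositively O(inform_credential → rotate_keys). Since O(inform_credential) holds, K gives O(rotate_keys).
Premises 1, 4, 6, 9 do not contribute to this derivation.
Thus O(rotate_keys), which is F(¬rotate_keys): ¬rotate_keys is forbidden.

Forbidden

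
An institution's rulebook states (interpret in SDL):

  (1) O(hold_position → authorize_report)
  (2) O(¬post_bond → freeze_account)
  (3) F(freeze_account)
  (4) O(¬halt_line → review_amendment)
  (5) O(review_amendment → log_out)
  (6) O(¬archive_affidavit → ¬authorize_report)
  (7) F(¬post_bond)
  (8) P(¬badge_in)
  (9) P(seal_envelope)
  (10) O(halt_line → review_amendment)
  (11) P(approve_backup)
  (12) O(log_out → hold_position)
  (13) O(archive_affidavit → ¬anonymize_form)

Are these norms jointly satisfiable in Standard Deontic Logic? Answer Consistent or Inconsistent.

Consistent

Premise 2 is O(¬post_bond → freeze_account), but O(¬post_bond) is not derivable from the premises, so it does not yield O(freeze_account).
So O(freeze_account) is not derivable, and the apparent clash with O(¬freeze_account) does not arise.
A world satisfying every obligation exists (e.g. anonymize_form=false, approve_backup=false, archive_affidavit=true, authorize_report=true, badge_in=false, freeze_account=false, halt_line=false, hold_position=true, log_out=true, post_bond=true, review_amendment=true, seal_envelope=false); no atom is both obligatory and forbidden, so the set is consistent.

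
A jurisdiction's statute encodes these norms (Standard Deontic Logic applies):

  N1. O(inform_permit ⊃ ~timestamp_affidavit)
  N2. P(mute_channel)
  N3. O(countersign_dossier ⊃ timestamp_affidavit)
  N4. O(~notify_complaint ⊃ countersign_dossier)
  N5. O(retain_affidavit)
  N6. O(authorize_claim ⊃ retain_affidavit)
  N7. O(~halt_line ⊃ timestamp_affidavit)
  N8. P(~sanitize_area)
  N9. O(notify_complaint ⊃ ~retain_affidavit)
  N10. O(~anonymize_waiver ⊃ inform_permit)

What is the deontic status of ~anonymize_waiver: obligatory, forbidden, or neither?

Premise 5 gives O(retain_affidavit).
Premise 9, O(notify_complaint ⊃ ~retain_affidavit), contraposes to O(retain_affidavit ⊃ ~notify_complaint); with O(retain_affidavit) we get O(~notify_complaint).
With premise 4, O(~notify_complaint ⊃ countersign_dossier), the K-axiom yields O(countersign_dossier).
Applying K to premise 3 (O(countersign_dossier ⊃ timestamp_affidavit)) and O(countersign_dossier) yields O(timestamp_affidavit).
The contrapositive of premise 1 (O(inform_permit ⊃ ~timestamp_affidavit)) is O(timestamp_affidavit ⊃ ~inform_permit), and O(timestamp_affidavit) is already established, so O(~inform_permit).
Premise 10 is O(~anonymize_waiver ⊃ inform_permit); contrapositively O(~inform_permit ⊃ anonymize_waiver). Since O(~inform_permit) holds, K gives O(anonymize_waiver).
Premises 2, 6, 7, 8 do not contribute to this derivation.
Thus O(anonymize_waiver), which is F(~anonymize_waiver): ~anonymize_waiver is forbidden.

Forbidden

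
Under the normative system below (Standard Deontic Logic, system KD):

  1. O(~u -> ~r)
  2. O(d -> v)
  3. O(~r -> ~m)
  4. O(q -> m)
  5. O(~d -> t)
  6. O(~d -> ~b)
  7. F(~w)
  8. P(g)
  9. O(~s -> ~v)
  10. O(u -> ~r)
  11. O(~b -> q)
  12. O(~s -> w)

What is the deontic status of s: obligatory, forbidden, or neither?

Premises 1 and 10 are O(~u -> ~r) and O(u -> ~r); every ideal world satisfies ~u or u, so in either case ~r holds — hence O(~r).
From O(~r) and premise 3, O(~r -> ~m), we obtain O(~m).
Premise 4 is O(q -> m); contrapositively O(~m -> ~q). Since O(~m) holds, K gives O(~q).
The contrapositive of premise 11 (O(~b -> q)) is O(~q -> b), and O(~q) is already established, so O(b).
Premise 6 is O(~d -> ~b); contrapositively O(b -> d). Since O(b) holds, K gives O(d).
From O(d) and premise 2, O(d -> v), we obtain O(v).
Premise 9, O(~s -> ~v), contraposes to O(v -> s); with O(v) we get O(s).
Premises 5, 7, 8, 12 do not contribute to this derivation.
Hence s is obligatory.

Obligatory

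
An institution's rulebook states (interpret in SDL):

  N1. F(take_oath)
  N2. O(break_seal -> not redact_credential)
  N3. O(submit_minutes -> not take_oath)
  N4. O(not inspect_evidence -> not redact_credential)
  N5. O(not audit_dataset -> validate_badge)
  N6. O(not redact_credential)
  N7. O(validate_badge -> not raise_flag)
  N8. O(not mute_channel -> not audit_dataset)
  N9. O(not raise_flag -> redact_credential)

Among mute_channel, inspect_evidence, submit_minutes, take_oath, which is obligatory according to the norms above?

Premise 6 states O(not redact_credential) outright.
Premise 9, O(not raise_flag -> redact_credential), contraposes to O(not redact_credential -> raise_flag); with O(not redact_credential) we get O(raise_flag).
Premise 7, O(validate_badge -> not raise_flag), contraposes to O(raise_flag -> not validate_badge); with O(raise_flag) we get O(not validate_badge).
The contrapositive of premise 5 (O(not audit_dataset -> validate_badge)) is O(not validate_badge -> audit_dataset), and O(not validate_badge) is already established, so O(audit_dataset).
Premise 8, O(not mute_channel -> not audit_dataset), contraposes to O(audit_dataset -> mute_channel); with O(audit_dataset) we get O(mute_channel).
So O(mute_channel) holds — mute_channel is obligatory. None of the other listed options is made obligatory by any chain of premises.

mute_channel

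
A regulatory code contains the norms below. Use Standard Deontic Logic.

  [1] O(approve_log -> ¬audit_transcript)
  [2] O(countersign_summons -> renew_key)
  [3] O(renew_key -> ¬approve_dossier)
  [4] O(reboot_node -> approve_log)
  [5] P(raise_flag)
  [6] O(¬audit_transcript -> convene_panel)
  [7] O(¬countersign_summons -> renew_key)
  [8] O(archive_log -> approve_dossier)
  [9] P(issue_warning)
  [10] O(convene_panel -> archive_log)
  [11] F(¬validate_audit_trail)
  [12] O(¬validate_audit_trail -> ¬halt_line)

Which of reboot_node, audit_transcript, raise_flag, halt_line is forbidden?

Premises 2 and 7 cover both cases: O(countersign_summons -> renew_key) and O(¬countersign_summons -> renew_key). Since countersign_summons ∨ ¬countersign_summons is a tautology, O(renew_key) follows.
From O(renew_key) and premise 3, O(renew_key -> ¬approve_dossier), we obtain O(¬approve_dossier).
Premise 8 is O(archive_log -> approve_dossier); contrapositively O(¬approve_dossier -> ¬archive_log). Since O(¬approve_dossier) holds, K gives O(¬archive_log).
Premise 10 is O(convene_panel -> archive_log); contrapositively O(¬archive_log -> ¬convene_panel). Since O(¬archive_log) holds, K gives O(¬convene_panel).
The contrapositive of premise 6 (O(¬audit_transcript -> convene_panel)) is O(¬convene_panel -> audit_transcript), and O(¬convene_panel) is already established, so O(audit_transcript).
The contrapositive of premise 1 (O(approve_log -> ¬audit_transcript)) is O(audit_transcript -> ¬approve_log), and O(audit_transcript) is already established, so O(¬approve_log).
The contrapositive of premise 4 (O(reboot_node -> approve_log)) is O(¬approve_log -> ¬reboot_node), and O(¬approve_log) is already established, so O(¬reboot_node).
So O(¬reboot_node) holds, i.e. reboot_node is forbidden. None of the other listed options is forbidden under the premises.

reboot_node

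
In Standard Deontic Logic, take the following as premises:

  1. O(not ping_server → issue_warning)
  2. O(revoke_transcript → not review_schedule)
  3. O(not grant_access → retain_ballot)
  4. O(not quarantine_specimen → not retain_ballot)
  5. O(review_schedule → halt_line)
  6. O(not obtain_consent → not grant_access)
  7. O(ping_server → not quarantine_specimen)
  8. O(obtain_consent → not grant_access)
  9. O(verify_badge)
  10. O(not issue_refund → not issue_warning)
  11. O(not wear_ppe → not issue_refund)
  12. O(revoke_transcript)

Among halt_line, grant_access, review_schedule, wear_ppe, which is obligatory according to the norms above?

wear_ppe

Premises 6 and 8 cover both cases: O(not obtain_consent → not grant_access) and O(obtain_consent → not grant_access). Since not obtain_consent ∨ obtain_consent is a tautology, O(not grant_access) follows.
With premise 3, O(not grant_access → retain_ballot), the K-axiom yields O(retain_ballot).
Premise 4 is O(not quarantine_specimen → not retain_ballot); contrapositively O(retain_ballot → quarantine_specimen). Since O(retain_ballot) holds, K gives O(quarantine_specimen).
Premise 7, O(ping_server → not quarantine_specimen), contraposes to O(quarantine_specimen → not ping_server); with O(quarantine_specimen) we get O(not ping_server).
Applying K to premise 1 (O(not ping_server → issue_warning)) and O(not ping_server) yields O(issue_warning).
The contrapositive of premise 10 (O(not issue_refund → not issue_warning)) is O(issue_warning → issue_refund), and O(issue_warning) is already established, so O(issue_refund).
Premise 11, O(not wear_ppe → not issue_refund), contraposes to O(issue_refund → wear_ppe); with O(issue_refund) we get O(wear_ppe).
So O(wear_ppe) holds — wear_ppe is obligatory. None of the other listed options is made obligatory by any chain of premises.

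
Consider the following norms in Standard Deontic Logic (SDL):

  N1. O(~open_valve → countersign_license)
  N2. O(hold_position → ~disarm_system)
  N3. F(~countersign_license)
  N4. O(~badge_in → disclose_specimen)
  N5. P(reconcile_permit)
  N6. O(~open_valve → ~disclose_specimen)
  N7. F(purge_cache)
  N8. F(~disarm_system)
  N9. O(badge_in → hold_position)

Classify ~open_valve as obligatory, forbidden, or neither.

Forbidden

F(~disarm_system) at premise 8 means O(disarm_system).
The contrapositive of premise 2 (O(hold_position → ~disarm_system)) is O(disarm_system → ~hold_position), and O(disarm_system) is already established, so O(~hold_position).
Premise 9 is O(badge_in → hold_position); contrapositively O(~hold_position → ~badge_in). Since O(~hold_position) holds, K gives O(~badge_in).
Applying K to premise 4 (O(~badge_in → disclose_specimen)) and O(~badge_in) yields O(disclose_specimen).
The contrapositive of premise 6 (O(~open_valve → ~disclose_specimen)) is O(disclose_specimen → open_valve), and O(disclose_specimen) is already established, so O(open_valve).
Premises 1, 3, 5, 7 do not contribute to this derivation.
Thus O(open_valve), which is F(~open_valve): ~open_valve is forbidden.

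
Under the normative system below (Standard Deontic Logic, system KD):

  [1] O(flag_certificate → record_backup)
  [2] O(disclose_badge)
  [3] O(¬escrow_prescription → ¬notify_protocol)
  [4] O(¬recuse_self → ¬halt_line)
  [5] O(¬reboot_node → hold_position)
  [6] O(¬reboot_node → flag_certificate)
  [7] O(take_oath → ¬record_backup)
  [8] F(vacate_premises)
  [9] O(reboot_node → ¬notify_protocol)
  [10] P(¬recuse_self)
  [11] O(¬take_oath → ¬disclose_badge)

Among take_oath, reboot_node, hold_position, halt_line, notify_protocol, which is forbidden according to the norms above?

Premise 2 gives O(disclose_badge).
Premise 11, O(¬take_oath → ¬disclose_badge), contraposes to O(disclose_badge → take_oath); with O(disclose_badge) we get O(take_oath).
From O(take_oath) and premise 7, O(take_oath → ¬record_backup), we obtain O(¬record_backup).
Premise 1, O(flag_certificate → record_backup), contraposes to O(¬record_backup → ¬flag_certificate); with O(¬record_backup) we get O(¬flag_certificate).
The contrapositive of premise 6 (O(¬reboot_node → flag_certificate)) is O(¬flag_certificate → reboot_node), and O(¬flag_certificate) is already established, so O(reboot_node).
From O(reboot_node) and premise 9, O(reboot_node → ¬notify_protocol), we obtain O(¬notify_protocol).
So O(¬notify_protocol) holds, i.e. notify_protocol is forbidden. None of the other listed options is forbidden under the premises.

notify_protocol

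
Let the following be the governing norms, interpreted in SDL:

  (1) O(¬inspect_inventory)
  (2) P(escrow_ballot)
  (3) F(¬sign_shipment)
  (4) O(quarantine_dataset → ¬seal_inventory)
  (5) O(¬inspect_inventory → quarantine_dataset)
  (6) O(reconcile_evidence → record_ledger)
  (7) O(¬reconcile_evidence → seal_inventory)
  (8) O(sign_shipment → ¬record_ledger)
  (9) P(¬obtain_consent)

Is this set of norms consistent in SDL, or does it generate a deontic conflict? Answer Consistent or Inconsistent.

Premise 1 states O(¬inspect_inventory) outright.
With premise 5, O(¬inspect_inventory → quarantine_dataset), the K-axiom yields O(quarantine_dataset).
From O(quarantine_dataset) and premise 4, O(quarantine_dataset → ¬seal_inventory), we obtain O(¬seal_inventory).
The contrapositive of premise 7 (O(¬reconcile_evidence → seal_inventory)) is O(¬seal_inventory → reconcile_evidence), and O(¬seal_inventory) is already established, so O(reconcile_evidence).
Premise 6 is O(reconcile_evidence → record_ledger); since O(reconcile_evidence), deontic closure gives O(record_ledger).
Premise 8 is O(sign_shipment → ¬record_ledger); contrapositively O(record_ledger → ¬sign_shipment). Since O(record_ledger) holds, K gives O(¬sign_shipment).
But premise 3, F(¬sign_shipment), means O(sign_shipment).
We now have both O(¬sign_shipment) and O(sign_shipment) — sign_shipment is simultaneously obligatory and forbidden, violating the D-axiom.

Inconsistent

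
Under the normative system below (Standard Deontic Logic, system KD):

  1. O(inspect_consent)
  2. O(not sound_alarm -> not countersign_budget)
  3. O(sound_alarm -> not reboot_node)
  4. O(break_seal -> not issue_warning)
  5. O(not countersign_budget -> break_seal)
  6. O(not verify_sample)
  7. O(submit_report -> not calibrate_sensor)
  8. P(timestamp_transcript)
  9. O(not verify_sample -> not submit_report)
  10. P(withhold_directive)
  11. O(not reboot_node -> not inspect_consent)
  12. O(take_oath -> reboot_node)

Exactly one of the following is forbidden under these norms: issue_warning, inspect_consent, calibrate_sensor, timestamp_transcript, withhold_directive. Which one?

issue_warning

Premise 1 gives O(inspect_consent).
Premise 11, O(not reboot_node -> not inspect_consent), contraposes to O(inspect_consent -> reboot_node); with O(inspect_consent) we get O(reboot_node).
The contrapositive of premise 3 (O(sound_alarm -> not reboot_node)) is O(reboot_node -> not sound_alarm), and O(reboot_node) is already established, so O(not sound_alarm).
With premise 2, O(not sound_alarm -> not countersign_budget), the K-axiom yields O(not countersign_budget).
With premise 5, O(not countersign_budget -> break_seal), the K-axiom yields O(break_seal).
From O(break_seal) and premise 4, O(break_seal -> not issue_warning), we obtain O(not issue_warning).
So O(not issue_warning) holds, i.e. issue_warning is forbidden. None of the other listed options is forbidden under the premises.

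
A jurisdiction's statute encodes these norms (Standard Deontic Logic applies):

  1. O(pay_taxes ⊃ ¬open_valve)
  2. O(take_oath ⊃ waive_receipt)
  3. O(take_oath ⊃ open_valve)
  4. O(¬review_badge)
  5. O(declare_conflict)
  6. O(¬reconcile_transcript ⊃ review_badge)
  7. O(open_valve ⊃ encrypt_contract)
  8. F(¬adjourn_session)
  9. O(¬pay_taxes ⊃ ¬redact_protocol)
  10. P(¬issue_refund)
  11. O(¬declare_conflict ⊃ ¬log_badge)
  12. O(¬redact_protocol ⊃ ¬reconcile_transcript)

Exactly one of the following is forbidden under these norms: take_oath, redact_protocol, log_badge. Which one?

From premise 4 we have O(¬review_badge).
The contrapositive of premise 6 (O(¬reconcile_transcript ⊃ review_badge)) is O(¬review_badge ⊃ reconcile_transcript), and O(¬review_badge) is already established, so O(reconcile_transcript).
The contrapositive of premise 12 (O(¬redact_protocol ⊃ ¬reconcile_transcript)) is O(reconcile_transcript ⊃ redact_protocol), and O(reconcile_transcript) is already established, so O(redact_protocol).
Premise 9, O(¬pay_taxes ⊃ ¬redact_protocol), contraposes to O(redact_protocol ⊃ pay_taxes); with O(redact_protocol) we get O(pay_taxes).
Premise 1 is O(pay_taxes ⊃ ¬open_valve); since O(pay_taxes), deontic closure gives O(¬open_valve).
Premise 3 is O(take_oath ⊃ open_valve); contrapositively O(¬open_valve ⊃ ¬take_oath). Since O(¬open_valve) holds, K gives O(¬take_oath).
So O(¬take_oath) holds, i.e. take_oath is forbidden. None of the other listed options is forbidden under the premises.

take_oath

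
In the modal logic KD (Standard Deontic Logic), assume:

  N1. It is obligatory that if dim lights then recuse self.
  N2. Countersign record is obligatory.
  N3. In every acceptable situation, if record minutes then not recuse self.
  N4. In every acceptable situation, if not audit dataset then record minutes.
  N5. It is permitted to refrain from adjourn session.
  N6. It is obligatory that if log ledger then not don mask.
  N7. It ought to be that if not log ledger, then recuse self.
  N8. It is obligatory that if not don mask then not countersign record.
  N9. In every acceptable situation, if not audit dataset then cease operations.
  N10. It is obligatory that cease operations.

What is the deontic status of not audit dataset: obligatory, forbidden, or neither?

Premise 2 states O(countersign_record) outright.
Premise 8, O(¬don_mask → ¬countersign_record), contraposes to O(countersign_record → don_mask); with O(countersign_record) we get O(don_mask).
The contrapositive of premise 6 (O(log_ledger → ¬don_mask)) is O(don_mask → ¬log_ledger), and O(don_mask) is already established, so O(¬log_ledger).
From O(¬log_ledger) and premise 7, O(¬log_ledger → recuse_self), we obtain O(recuse_self).
Premise 3 is O(record_minutes → ¬recuse_self); contrapositively O(recuse_self → ¬record_minutes). Since O(recuse_self) holds, K gives O(¬record_minutes).
Premise 4 is O(¬audit_dataset → record_minutes); contrapositively O(¬record_minutes → audit_dataset). Since O(¬record_minutes) holds, K gives O(audit_dataset).
Premises 1, 5, 9, 10 do not contribute to this derivation.
Thus O(audit_dataset), which is F(¬audit_dataset): ¬audit_dataset is forbidden.

Forbidden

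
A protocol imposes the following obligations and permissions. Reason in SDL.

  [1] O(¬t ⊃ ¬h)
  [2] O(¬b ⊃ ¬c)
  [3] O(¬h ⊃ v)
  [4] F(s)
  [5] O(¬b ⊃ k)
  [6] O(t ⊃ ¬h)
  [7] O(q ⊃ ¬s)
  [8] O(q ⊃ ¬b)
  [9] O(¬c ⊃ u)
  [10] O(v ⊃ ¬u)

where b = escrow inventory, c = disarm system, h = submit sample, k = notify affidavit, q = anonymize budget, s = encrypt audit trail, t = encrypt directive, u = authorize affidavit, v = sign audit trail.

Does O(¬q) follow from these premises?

By case analysis on t: premise 6 gives O(t ⊃ ¬h) and premise 1 gives O(¬t ⊃ ¬h), so O(¬h) either way.
From O(¬h) and premise 3, O(¬h ⊃ v), we obtain O(v).
From O(v) and premise 10, O(v ⊃ ¬u), we obtain O(¬u).
Premise 9, O(¬c ⊃ u), contraposes to O(¬u ⊃ c); with O(¬u) we get O(c).
Premise 2, O(¬b ⊃ ¬c), contraposes to O(c ⊃ b); with O(c) we get O(b).
Premise 8 is O(q ⊃ ¬b); contrapositively O(b ⊃ ¬q). Since O(b) holds, K gives O(¬q).
Premises 4, 5, 7 do not contribute to this derivation.
So O(¬q) follows.

Yes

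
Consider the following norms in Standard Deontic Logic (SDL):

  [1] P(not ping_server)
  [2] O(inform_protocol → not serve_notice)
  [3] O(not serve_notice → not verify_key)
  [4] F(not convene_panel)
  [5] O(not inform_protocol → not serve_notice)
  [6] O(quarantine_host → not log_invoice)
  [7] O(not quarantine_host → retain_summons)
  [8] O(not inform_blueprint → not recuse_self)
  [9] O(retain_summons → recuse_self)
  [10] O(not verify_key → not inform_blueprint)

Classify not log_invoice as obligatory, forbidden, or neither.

By case analysis on inform_protocol: premise 2 gives O(inform_protocol → not serve_notice) and premise 5 gives O(not inform_protocol → not serve_notice), so O(not serve_notice) either way.
From O(not serve_notice) and premise 3, O(not serve_notice → not verify_key), we obtain O(not verify_key).
From O(not verify_key) and premise 10, O(not verify_key → not inform_blueprint), we obtain O(not inform_blueprint).
With premise 8, O(not inform_blueprint → not recuse_self), the K-axiom yields O(not recuse_self).
Premise 9, O(retain_summons → recuse_self), contraposes to O(not recuse_self → not retain_summons); with O(not recuse_self) we get O(not retain_summons).
Premise 7, O(not quarantine_host → retain_summons), contraposes to O(not retain_summons → quarantine_host); with O(not retain_summons) we get O(quarantine_host).
Premise 6 is O(quarantine_host → not log_invoice); since O(quarantine_host), deontic closure gives O(not log_invoice).
Premises 1, 4 do not contribute to this derivation.
Hence not log_invoice is obligatory.

Obligatory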